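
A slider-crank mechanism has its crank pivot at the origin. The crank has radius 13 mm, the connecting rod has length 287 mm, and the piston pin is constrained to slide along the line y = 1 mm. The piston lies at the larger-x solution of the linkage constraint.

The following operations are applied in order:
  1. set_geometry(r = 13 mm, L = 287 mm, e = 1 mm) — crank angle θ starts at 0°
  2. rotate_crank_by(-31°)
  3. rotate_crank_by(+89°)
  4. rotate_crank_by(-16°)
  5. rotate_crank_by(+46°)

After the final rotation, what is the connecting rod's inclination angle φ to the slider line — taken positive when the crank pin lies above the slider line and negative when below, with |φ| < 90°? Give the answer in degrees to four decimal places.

2.3948

set_geometry: r = 13 mm, L = 287 mm, e = 1 mm; θ ← 0°
rotate_crank_by(-31°): θ ← 0° -31° = -31°
rotate_crank_by(+89°): θ ← -31° +89° = 58°
rotate_crank_by(-16°): θ ← 58° -16° = 42°
rotate_crank_by(+46°): θ ← 42° +46° = 88°
crank pin P = (r cos θ, r sin θ) = (0.453693, 12.992081)
h = r sin θ − e = 12.992081 − 1 = 11.992081
sin φ = h / L = 11.992081 / 287 = 0.04178425
φ = arcsin(0.04178425) = 2.394759°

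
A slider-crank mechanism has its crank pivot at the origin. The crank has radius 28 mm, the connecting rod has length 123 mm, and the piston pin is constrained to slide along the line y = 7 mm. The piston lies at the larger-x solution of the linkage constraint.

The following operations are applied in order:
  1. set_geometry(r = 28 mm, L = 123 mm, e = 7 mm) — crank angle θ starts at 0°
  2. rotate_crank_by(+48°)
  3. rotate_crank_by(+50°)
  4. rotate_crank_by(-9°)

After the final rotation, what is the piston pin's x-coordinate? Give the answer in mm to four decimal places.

121.6835

set_geometry: r = 28 mm, L = 123 mm, e = 7 mm; θ ← 0°
rotate_crank_by(+48°): θ ← 0° +48° = 48°
rotate_crank_by(+50°): θ ← 48° +50° = 98°
rotate_crank_by(-9°): θ ← 98° -9° = 89°
crank pin P = (r cos θ, r sin θ) = (0.488667, 27.995735)
h = r sin θ − e = 27.995735 − 7 = 20.995735
x = r cos θ + √(L² − h²) = 0.488667 + √(15129.0 − 440.8209) = 0.488667 + 121.194798 = 121.683466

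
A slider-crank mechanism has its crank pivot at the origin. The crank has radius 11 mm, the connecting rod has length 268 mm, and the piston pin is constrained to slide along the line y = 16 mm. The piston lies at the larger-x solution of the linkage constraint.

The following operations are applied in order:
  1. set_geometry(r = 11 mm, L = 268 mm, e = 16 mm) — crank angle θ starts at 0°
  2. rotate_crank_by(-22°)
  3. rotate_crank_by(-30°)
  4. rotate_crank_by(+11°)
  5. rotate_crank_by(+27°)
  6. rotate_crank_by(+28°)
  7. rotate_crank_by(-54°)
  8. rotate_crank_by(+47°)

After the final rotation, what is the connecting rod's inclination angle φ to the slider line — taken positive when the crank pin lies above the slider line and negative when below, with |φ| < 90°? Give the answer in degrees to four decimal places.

set_geometry: r = 11 mm, L = 268 mm, e = 16 mm; θ ← 0°
rotate_crank_by(-22°): θ ← 0° -22° = -22°
rotate_crank_by(-30°): θ ← -22° -30° = -52°
rotate_crank_by(+11°): θ ← -52° +11° = -41°
rotate_crank_by(+27°): θ ← -41° +27° = -14°
rotate_crank_by(+28°): θ ← -14° +28° = 14°
rotate_crank_by(-54°): θ ← 14° -54° = -40°
rotate_crank_by(+47°): θ ← -40° +47° = 7°
crank pin P = (r cos θ, r sin θ) = (10.918008, 1.340563)
h = r sin θ − e = 1.340563 − 16 = -14.659437
sin φ = h / L = -14.659437 / 268 = -0.05469939
φ = arcsin(-0.05469939) = -3.135609°

-3.1356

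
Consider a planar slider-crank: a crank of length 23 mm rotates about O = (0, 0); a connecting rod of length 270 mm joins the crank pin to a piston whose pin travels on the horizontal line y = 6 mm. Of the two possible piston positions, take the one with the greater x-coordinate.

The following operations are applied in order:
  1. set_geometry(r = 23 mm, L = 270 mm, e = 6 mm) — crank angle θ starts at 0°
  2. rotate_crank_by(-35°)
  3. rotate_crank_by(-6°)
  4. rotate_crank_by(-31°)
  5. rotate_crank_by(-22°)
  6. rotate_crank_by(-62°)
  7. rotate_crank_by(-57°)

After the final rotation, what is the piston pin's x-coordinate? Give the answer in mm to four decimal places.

set_geometry: r = 23 mm, L = 270 mm, e = 6 mm; θ ← 0°
rotate_crank_by(-35°): θ ← 0° -35° = -35°
rotate_crank_by(-6°): θ ← -35° -6° = -41°
rotate_crank_by(-31°): θ ← -41° -31° = -72°
rotate_crank_by(-22°): θ ← -72° -22° = -94°
rotate_crank_by(-62°): θ ← -94° -62° = -156°
rotate_crank_by(-57°): θ ← -156° -57° = -213°
crank pin P = (r cos θ, r sin θ) = (-19.289423, 12.526698)
h = r sin θ − e = 12.526698 − 6 = 6.526698
x = r cos θ + √(L² − h²) = -19.289423 + √(72900.0 − 42.5978) = -19.289423 + 269.921104 = 250.631681

250.6317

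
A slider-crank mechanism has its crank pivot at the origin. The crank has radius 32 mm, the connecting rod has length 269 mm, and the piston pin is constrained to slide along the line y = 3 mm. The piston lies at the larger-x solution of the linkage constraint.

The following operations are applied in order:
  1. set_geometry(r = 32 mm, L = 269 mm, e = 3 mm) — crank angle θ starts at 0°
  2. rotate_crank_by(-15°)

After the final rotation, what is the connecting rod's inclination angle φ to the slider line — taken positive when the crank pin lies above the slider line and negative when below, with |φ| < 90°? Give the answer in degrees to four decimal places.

-2.4038

set_geometry: r = 32 mm, L = 269 mm, e = 3 mm; θ ← 0°
rotate_crank_by(-15°): θ ← 0° -15° = -15°
crank pin P = (r cos θ, r sin θ) = (30.909626, -8.282209)
h = r sin θ − e = -8.282209 − 3 = -11.282209
sin φ = h / L = -11.282209 / 269 = -0.04194130
φ = arcsin(-0.04194130) = -2.403765°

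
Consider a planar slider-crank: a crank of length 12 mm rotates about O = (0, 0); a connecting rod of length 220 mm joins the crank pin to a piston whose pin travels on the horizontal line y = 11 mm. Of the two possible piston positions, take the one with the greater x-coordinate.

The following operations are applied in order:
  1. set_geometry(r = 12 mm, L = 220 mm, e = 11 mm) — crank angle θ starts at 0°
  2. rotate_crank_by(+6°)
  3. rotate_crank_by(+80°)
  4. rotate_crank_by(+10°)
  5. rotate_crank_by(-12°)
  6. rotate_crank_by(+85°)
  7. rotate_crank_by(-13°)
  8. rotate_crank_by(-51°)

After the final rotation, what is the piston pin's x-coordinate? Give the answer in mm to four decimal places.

216.8934

set_geometry: r = 12 mm, L = 220 mm, e = 11 mm; θ ← 0°
rotate_crank_by(+6°): θ ← 0° +6° = 6°
rotate_crank_by(+80°): θ ← 6° +80° = 86°
rotate_crank_by(+10°): θ ← 86° +10° = 96°
rotate_crank_by(-12°): θ ← 96° -12° = 84°
rotate_crank_by(+85°): θ ← 84° +85° = 169°
rotate_crank_by(-13°): θ ← 169° -13° = 156°
rotate_crank_by(-51°): θ ← 156° -51° = 105°
crank pin P = (r cos θ, r sin θ) = (-3.105829, 11.591110)
h = r sin θ − e = 11.591110 − 11 = 0.591110
x = r cos θ + √(L² − h²) = -3.105829 + √(48400.0 − 0.3494) = -3.105829 + 219.999206 = 216.893377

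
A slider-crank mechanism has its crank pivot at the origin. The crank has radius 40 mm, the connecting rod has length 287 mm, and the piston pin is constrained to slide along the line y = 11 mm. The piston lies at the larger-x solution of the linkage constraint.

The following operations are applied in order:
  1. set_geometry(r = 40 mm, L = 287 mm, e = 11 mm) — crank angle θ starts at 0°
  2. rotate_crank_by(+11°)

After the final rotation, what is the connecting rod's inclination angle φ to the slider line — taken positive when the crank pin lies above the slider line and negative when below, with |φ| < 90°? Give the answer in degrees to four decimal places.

set_geometry: r = 40 mm, L = 287 mm, e = 11 mm; θ ← 0°
rotate_crank_by(+11°): θ ← 0° +11° = 11°
crank pin P = (r cos θ, r sin θ) = (39.265087, 7.632360)
h = r sin θ − e = 7.632360 − 11 = -3.367640
sin φ = h / L = -3.367640 / 287 = -0.01173394
φ = arcsin(-0.01173394) = -0.672321°

-0.6723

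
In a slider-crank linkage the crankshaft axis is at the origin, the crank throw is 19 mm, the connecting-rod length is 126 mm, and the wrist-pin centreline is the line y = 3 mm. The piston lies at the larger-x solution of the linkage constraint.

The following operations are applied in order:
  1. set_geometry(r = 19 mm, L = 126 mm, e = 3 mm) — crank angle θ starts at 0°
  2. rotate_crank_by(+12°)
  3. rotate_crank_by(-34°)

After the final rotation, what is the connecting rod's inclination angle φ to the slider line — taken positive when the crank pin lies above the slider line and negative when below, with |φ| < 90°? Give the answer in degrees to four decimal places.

-4.6057

set_geometry: r = 19 mm, L = 126 mm, e = 3 mm; θ ← 0°
rotate_crank_by(+12°): θ ← 0° +12° = 12°
rotate_crank_by(-34°): θ ← 12° -34° = -22°
crank pin P = (r cos θ, r sin θ) = (17.616493, -7.117525)
h = r sin θ − e = -7.117525 − 3 = -10.117525
sin φ = h / L = -10.117525 / 126 = -0.08029782
φ = arcsin(-0.08029782) = -4.605685°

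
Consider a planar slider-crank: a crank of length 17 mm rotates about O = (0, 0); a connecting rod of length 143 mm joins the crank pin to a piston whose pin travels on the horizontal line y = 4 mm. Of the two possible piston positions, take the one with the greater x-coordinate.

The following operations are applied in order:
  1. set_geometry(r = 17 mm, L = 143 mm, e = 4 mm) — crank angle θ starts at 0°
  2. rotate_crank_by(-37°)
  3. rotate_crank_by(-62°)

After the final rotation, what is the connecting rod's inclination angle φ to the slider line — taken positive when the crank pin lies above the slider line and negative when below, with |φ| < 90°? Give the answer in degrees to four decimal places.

-8.3598

set_geometry: r = 17 mm, L = 143 mm, e = 4 mm; θ ← 0°
rotate_crank_by(-37°): θ ← 0° -37° = -37°
rotate_crank_by(-62°): θ ← -37° -62° = -99°
crank pin P = (r cos θ, r sin θ) = (-2.659386, -16.790702)
h = r sin θ − e = -16.790702 − 4 = -20.790702
sin φ = h / L = -20.790702 / 143 = -0.14538952
φ = arcsin(-0.14538952) = -8.359836°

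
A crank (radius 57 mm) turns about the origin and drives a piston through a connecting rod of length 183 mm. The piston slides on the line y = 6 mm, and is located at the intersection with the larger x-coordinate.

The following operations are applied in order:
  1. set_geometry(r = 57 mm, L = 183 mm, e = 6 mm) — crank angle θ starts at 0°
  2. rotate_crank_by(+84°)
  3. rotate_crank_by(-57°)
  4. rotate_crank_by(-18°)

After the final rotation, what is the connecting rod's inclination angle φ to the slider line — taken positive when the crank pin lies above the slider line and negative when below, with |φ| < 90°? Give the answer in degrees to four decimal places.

0.9133

set_geometry: r = 57 mm, L = 183 mm, e = 6 mm; θ ← 0°
rotate_crank_by(+84°): θ ← 0° +84° = 84°
rotate_crank_by(-57°): θ ← 84° -57° = 27°
rotate_crank_by(-18°): θ ← 27° -18° = 9°
crank pin P = (r cos θ, r sin θ) = (56.298235, 8.916765)
h = r sin θ − e = 8.916765 − 6 = 2.916765
sin φ = h / L = 2.916765 / 183 = 0.01593860
φ = arcsin(0.01593860) = 0.913253°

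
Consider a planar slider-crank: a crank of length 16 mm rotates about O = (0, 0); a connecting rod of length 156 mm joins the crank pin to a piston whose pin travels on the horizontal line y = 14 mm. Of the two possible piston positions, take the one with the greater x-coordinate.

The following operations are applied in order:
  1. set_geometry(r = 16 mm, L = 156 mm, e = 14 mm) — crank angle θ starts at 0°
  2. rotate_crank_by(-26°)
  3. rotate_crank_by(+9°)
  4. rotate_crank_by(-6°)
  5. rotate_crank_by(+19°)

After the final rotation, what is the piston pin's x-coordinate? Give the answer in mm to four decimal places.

171.2269

set_geometry: r = 16 mm, L = 156 mm, e = 14 mm; θ ← 0°
rotate_crank_by(-26°): θ ← 0° -26° = -26°
rotate_crank_by(+9°): θ ← -26° +9° = -17°
rotate_crank_by(-6°): θ ← -17° -6° = -23°
rotate_crank_by(+19°): θ ← -23° +19° = -4°
crank pin P = (r cos θ, r sin θ) = (15.961025, -1.116104)
h = r sin θ − e = -1.116104 − 14 = -15.116104
x = r cos θ + √(L² − h²) = 15.961025 + √(24336.0 − 228.4966) = 15.961025 + 155.265912 = 171.226937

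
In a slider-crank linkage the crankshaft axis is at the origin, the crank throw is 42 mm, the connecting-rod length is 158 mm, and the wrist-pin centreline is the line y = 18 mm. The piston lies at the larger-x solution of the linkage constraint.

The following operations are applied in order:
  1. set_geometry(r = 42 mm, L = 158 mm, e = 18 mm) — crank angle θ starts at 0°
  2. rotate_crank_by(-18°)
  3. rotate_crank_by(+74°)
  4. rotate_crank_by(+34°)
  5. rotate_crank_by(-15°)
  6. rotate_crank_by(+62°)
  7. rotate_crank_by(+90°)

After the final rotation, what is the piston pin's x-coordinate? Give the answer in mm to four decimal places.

set_geometry: r = 42 mm, L = 158 mm, e = 18 mm; θ ← 0°
rotate_crank_by(-18°): θ ← 0° -18° = -18°
rotate_crank_by(+74°): θ ← -18° +74° = 56°
rotate_crank_by(+34°): θ ← 56° +34° = 90°
rotate_crank_by(-15°): θ ← 90° -15° = 75°
rotate_crank_by(+62°): θ ← 75° +62° = 137°
rotate_crank_by(+90°): θ ← 137° +90° = 227°
crank pin P = (r cos θ, r sin θ) = (-28.643931, -30.716855)
h = r sin θ − e = -30.716855 − 18 = -48.716855
x = r cos θ + √(L² − h²) = -28.643931 + √(24964.0 − 2373.3320) = -28.643931 + 150.301923 = 121.657992

121.6580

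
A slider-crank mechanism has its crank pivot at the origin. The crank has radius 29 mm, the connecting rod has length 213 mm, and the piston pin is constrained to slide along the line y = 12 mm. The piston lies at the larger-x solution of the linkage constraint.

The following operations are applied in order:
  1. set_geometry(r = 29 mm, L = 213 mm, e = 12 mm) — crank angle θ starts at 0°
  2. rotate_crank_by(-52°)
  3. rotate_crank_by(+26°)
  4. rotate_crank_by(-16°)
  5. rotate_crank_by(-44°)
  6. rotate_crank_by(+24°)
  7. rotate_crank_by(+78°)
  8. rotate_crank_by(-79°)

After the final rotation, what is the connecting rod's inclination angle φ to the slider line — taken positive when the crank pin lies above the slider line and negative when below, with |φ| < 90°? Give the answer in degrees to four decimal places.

set_geometry: r = 29 mm, L = 213 mm, e = 12 mm; θ ← 0°
rotate_crank_by(-52°): θ ← 0° -52° = -52°
rotate_crank_by(+26°): θ ← -52° +26° = -26°
rotate_crank_by(-16°): θ ← -26° -16° = -42°
rotate_crank_by(-44°): θ ← -42° -44° = -86°
rotate_crank_by(+24°): θ ← -86° +24° = -62°
rotate_crank_by(+78°): θ ← -62° +78° = 16°
rotate_crank_by(-79°): θ ← 16° -79° = -63°
crank pin P = (r cos θ, r sin θ) = (13.165724, -25.839189)
h = r sin θ − e = -25.839189 − 12 = -37.839189
sin φ = h / L = -37.839189 / 213 = -0.17764878
φ = arcsin(-0.17764878) = -10.232837°

-10.2328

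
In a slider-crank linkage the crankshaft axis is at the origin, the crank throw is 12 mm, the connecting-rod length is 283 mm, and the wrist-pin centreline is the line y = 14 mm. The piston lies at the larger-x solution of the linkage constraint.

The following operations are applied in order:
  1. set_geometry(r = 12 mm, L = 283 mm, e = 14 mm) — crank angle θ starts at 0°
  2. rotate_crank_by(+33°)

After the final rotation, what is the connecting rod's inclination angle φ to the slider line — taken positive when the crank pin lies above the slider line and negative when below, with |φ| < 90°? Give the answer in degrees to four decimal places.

-1.5114

set_geometry: r = 12 mm, L = 283 mm, e = 14 mm; θ ← 0°
rotate_crank_by(+33°): θ ← 0° +33° = 33°
crank pin P = (r cos θ, r sin θ) = (10.064047, 6.535668)
h = r sin θ − e = 6.535668 − 14 = -7.464332
sin φ = h / L = -7.464332 / 283 = -0.02637573
φ = arcsin(-0.02637573) = -1.511393°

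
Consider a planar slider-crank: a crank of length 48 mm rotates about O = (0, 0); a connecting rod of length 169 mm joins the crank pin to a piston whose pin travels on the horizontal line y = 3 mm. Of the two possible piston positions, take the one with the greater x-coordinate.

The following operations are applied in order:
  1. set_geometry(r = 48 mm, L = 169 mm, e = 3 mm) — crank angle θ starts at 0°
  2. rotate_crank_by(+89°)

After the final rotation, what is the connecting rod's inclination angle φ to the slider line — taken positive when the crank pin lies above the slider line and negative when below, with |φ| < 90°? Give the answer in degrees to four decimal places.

15.4400

set_geometry: r = 48 mm, L = 169 mm, e = 3 mm; θ ← 0°
rotate_crank_by(+89°): θ ← 0° +89° = 89°
crank pin P = (r cos θ, r sin θ) = (0.837716, 47.992689)
h = r sin θ − e = 47.992689 − 3 = 44.992689
sin φ = h / L = 44.992689 / 169 = 0.26622893
φ = arcsin(0.26622893) = 15.439989°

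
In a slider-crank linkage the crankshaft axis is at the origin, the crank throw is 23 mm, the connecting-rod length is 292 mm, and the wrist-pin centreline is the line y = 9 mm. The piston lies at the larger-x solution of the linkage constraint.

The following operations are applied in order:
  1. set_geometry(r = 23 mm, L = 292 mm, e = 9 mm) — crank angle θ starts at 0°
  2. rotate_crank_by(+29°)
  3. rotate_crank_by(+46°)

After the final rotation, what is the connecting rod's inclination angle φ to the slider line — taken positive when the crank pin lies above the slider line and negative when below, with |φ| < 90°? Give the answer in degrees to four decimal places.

2.5942

set_geometry: r = 23 mm, L = 292 mm, e = 9 mm; θ ← 0°
rotate_crank_by(+29°): θ ← 0° +29° = 29°
rotate_crank_by(+46°): θ ← 29° +46° = 75°
crank pin P = (r cos θ, r sin θ) = (5.952838, 22.216294)
h = r sin θ − e = 22.216294 − 9 = 13.216294
sin φ = h / L = 13.216294 / 292 = 0.04526128
φ = arcsin(0.04526128) = 2.594167°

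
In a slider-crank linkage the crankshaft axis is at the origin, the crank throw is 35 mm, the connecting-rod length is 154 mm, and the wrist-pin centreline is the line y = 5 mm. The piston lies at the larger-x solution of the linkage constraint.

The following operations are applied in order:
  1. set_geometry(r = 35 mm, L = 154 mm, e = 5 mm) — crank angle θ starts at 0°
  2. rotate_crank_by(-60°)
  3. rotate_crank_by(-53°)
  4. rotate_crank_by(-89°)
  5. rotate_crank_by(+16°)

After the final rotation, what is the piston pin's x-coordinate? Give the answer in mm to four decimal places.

119.1859

set_geometry: r = 35 mm, L = 154 mm, e = 5 mm; θ ← 0°
rotate_crank_by(-60°): θ ← 0° -60° = -60°
rotate_crank_by(-53°): θ ← -60° -53° = -113°
rotate_crank_by(-89°): θ ← -113° -89° = -202°
rotate_crank_by(+16°): θ ← -202° +16° = -186°
crank pin P = (r cos θ, r sin θ) = (-34.808266, 3.658496)
h = r sin θ − e = 3.658496 − 5 = -1.341504
x = r cos θ + √(L² − h²) = -34.808266 + √(23716.0 − 1.7996) = -34.808266 + 153.994157 = 119.185891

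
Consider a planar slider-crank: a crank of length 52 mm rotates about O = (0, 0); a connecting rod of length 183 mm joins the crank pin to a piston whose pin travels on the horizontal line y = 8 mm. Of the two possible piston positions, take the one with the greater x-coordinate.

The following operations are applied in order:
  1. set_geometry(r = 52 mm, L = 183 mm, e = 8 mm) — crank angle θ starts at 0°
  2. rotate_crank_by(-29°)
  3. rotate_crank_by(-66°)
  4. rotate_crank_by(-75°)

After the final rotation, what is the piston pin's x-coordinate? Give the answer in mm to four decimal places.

set_geometry: r = 52 mm, L = 183 mm, e = 8 mm; θ ← 0°
rotate_crank_by(-29°): θ ← 0° -29° = -29°
rotate_crank_by(-66°): θ ← -29° -66° = -95°
rotate_crank_by(-75°): θ ← -95° -75° = -170°
crank pin P = (r cos θ, r sin θ) = (-51.210003, -9.029705)
h = r sin θ − e = -9.029705 − 8 = -17.029705
x = r cos θ + √(L² − h²) = -51.210003 + √(33489.0 − 290.0109) = -51.210003 + 182.205898 = 130.995894

130.9959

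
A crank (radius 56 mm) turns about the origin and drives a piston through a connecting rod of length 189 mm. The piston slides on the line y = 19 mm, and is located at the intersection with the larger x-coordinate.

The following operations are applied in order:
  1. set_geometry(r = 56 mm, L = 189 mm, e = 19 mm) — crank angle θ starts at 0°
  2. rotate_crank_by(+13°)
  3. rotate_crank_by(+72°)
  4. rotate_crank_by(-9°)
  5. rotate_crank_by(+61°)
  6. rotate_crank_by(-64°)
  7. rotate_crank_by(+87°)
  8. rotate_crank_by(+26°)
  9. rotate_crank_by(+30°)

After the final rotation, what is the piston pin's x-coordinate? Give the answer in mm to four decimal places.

set_geometry: r = 56 mm, L = 189 mm, e = 19 mm; θ ← 0°
rotate_crank_by(+13°): θ ← 0° +13° = 13°
rotate_crank_by(+72°): θ ← 13° +72° = 85°
rotate_crank_by(-9°): θ ← 85° -9° = 76°
rotate_crank_by(+61°): θ ← 76° +61° = 137°
rotate_crank_by(-64°): θ ← 137° -64° = 73°
rotate_crank_by(+87°): θ ← 73° +87° = 160°
rotate_crank_by(+26°): θ ← 160° +26° = 186°
rotate_crank_by(+30°): θ ← 186° +30° = 216°
crank pin P = (r cos θ, r sin θ) = (-45.304952, -32.915974)
h = r sin θ − e = -32.915974 − 19 = -51.915974
x = r cos θ + √(L² − h²) = -45.304952 + √(35721.0 − 2695.2684) = -45.304952 + 181.729831 = 136.424880

136.4249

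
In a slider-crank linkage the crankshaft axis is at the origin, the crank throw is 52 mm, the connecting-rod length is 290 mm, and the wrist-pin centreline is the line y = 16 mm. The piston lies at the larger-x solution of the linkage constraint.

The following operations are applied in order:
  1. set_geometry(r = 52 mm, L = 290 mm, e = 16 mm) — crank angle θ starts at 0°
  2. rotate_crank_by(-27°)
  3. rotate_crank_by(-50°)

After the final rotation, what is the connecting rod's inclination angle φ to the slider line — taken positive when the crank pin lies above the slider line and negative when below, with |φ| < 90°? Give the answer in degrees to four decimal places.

-13.2904

set_geometry: r = 52 mm, L = 290 mm, e = 16 mm; θ ← 0°
rotate_crank_by(-27°): θ ← 0° -27° = -27°
rotate_crank_by(-50°): θ ← -27° -50° = -77°
crank pin P = (r cos θ, r sin θ) = (11.697455, -50.667243)
h = r sin θ − e = -50.667243 − 16 = -66.667243
sin φ = h / L = -66.667243 / 290 = -0.22988705
φ = arcsin(-0.22988705) = -13.290422°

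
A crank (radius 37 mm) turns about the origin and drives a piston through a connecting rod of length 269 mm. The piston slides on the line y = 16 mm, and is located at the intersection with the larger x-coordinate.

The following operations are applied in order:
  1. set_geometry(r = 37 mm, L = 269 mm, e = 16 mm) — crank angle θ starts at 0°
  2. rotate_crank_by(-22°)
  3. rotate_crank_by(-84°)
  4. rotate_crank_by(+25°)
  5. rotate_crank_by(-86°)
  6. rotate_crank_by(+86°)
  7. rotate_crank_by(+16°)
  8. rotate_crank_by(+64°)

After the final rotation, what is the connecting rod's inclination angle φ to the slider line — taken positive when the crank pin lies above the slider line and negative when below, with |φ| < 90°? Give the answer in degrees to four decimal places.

set_geometry: r = 37 mm, L = 269 mm, e = 16 mm; θ ← 0°
rotate_crank_by(-22°): θ ← 0° -22° = -22°
rotate_crank_by(-84°): θ ← -22° -84° = -106°
rotate_crank_by(+25°): θ ← -106° +25° = -81°
rotate_crank_by(-86°): θ ← -81° -86° = -167°
rotate_crank_by(+86°): θ ← -167° +86° = -81°
rotate_crank_by(+16°): θ ← -81° +16° = -65°
rotate_crank_by(+64°): θ ← -65° +64° = -1°
crank pin P = (r cos θ, r sin θ) = (36.994365, -0.645739)
h = r sin θ − e = -0.645739 − 16 = -16.645739
sin φ = h / L = -16.645739 / 269 = -0.06188007
φ = arcsin(-0.06188007) = -3.547733°

-3.5477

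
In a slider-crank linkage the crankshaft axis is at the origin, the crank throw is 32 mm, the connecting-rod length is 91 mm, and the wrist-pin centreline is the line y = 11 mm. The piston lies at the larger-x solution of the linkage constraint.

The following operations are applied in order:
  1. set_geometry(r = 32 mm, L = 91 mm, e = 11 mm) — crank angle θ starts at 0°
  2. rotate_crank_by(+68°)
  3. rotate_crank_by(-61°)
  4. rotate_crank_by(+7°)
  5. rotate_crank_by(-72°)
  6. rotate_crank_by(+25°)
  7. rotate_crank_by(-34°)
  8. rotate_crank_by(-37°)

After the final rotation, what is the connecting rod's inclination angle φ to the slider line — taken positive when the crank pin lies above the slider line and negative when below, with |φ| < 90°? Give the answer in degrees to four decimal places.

set_geometry: r = 32 mm, L = 91 mm, e = 11 mm; θ ← 0°
rotate_crank_by(+68°): θ ← 0° +68° = 68°
rotate_crank_by(-61°): θ ← 68° -61° = 7°
rotate_crank_by(+7°): θ ← 7° +7° = 14°
rotate_crank_by(-72°): θ ← 14° -72° = -58°
rotate_crank_by(+25°): θ ← -58° +25° = -33°
rotate_crank_by(-34°): θ ← -33° -34° = -67°
rotate_crank_by(-37°): θ ← -67° -37° = -104°
crank pin P = (r cos θ, r sin θ) = (-7.741501, -31.049463)
h = r sin θ − e = -31.049463 − 11 = -42.049463
sin φ = h / L = -42.049463 / 91 = -0.46208201
φ = arcsin(-0.46208201) = -27.521538°

-27.5215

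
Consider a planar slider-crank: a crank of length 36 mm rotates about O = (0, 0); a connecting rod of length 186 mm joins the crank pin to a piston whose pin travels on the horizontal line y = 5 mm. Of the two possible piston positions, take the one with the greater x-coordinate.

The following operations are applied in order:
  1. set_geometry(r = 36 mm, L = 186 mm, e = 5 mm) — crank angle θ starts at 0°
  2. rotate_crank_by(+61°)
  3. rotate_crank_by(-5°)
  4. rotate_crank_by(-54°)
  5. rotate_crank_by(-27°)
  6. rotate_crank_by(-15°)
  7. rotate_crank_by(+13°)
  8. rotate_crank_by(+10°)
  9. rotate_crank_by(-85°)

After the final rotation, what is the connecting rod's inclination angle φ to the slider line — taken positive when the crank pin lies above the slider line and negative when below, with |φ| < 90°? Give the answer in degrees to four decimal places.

-12.4860

set_geometry: r = 36 mm, L = 186 mm, e = 5 mm; θ ← 0°
rotate_crank_by(+61°): θ ← 0° +61° = 61°
rotate_crank_by(-5°): θ ← 61° -5° = 56°
rotate_crank_by(-54°): θ ← 56° -54° = 2°
rotate_crank_by(-27°): θ ← 2° -27° = -25°
rotate_crank_by(-15°): θ ← -25° -15° = -40°
rotate_crank_by(+13°): θ ← -40° +13° = -27°
rotate_crank_by(+10°): θ ← -27° +10° = -17°
rotate_crank_by(-85°): θ ← -17° -85° = -102°
crank pin P = (r cos θ, r sin θ) = (-7.484821, -35.213314)
h = r sin θ − e = -35.213314 − 5 = -40.213314
sin φ = h / L = -40.213314 / 186 = -0.21620061
φ = arcsin(-0.21620061) = -12.485974°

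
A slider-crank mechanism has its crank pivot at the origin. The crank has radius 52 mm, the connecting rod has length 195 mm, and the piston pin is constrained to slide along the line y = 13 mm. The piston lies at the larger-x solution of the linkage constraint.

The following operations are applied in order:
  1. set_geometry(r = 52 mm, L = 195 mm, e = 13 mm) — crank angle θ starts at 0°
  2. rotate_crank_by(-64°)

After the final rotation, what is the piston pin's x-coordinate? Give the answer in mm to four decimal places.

208.4198

set_geometry: r = 52 mm, L = 195 mm, e = 13 mm; θ ← 0°
rotate_crank_by(-64°): θ ← 0° -64° = -64°
crank pin P = (r cos θ, r sin θ) = (22.795300, -46.737290)
h = r sin θ − e = -46.737290 − 13 = -59.737290
x = r cos θ + √(L² − h²) = 22.795300 + √(38025.0 − 3568.5439) = 22.795300 + 185.624503 = 208.419803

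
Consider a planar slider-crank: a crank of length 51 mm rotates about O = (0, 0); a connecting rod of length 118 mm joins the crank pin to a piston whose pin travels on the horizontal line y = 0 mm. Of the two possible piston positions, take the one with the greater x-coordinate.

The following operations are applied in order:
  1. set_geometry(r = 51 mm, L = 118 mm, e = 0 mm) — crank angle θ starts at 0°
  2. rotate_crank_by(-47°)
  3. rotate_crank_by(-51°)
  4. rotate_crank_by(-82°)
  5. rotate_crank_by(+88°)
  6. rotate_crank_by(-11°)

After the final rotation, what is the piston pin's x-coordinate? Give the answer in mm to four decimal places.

95.5537

set_geometry: r = 51 mm, L = 118 mm, e = 0 mm; θ ← 0°
rotate_crank_by(-47°): θ ← 0° -47° = -47°
rotate_crank_by(-51°): θ ← -47° -51° = -98°
rotate_crank_by(-82°): θ ← -98° -82° = -180°
rotate_crank_by(+88°): θ ← -180° +88° = -92°
rotate_crank_by(-11°): θ ← -92° -11° = -103°
crank pin P = (r cos θ, r sin θ) = (-11.472504, -49.692873)
h = r sin θ − e = -49.692873 − 0 = -49.692873
x = r cos θ + √(L² − h²) = -11.472504 + √(13924.0 − 2469.3817) = -11.472504 + 107.026251 = 95.553747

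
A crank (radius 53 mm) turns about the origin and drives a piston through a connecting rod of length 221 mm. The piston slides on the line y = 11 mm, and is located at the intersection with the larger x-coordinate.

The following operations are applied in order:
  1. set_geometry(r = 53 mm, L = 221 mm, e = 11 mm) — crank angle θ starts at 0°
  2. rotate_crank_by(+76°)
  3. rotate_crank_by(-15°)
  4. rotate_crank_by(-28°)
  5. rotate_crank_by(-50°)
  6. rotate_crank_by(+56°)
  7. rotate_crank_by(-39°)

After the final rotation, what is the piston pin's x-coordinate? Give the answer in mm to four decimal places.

273.7261

set_geometry: r = 53 mm, L = 221 mm, e = 11 mm; θ ← 0°
rotate_crank_by(+76°): θ ← 0° +76° = 76°
rotate_crank_by(-15°): θ ← 76° -15° = 61°
rotate_crank_by(-28°): θ ← 61° -28° = 33°
rotate_crank_by(-50°): θ ← 33° -50° = -17°
rotate_crank_by(+56°): θ ← -17° +56° = 39°
rotate_crank_by(-39°): θ ← 39° -39° = 0°
crank pin P = (r cos θ, r sin θ) = (53.000000, 0.000000)
h = r sin θ − e = 0.000000 − 11 = -11.000000
x = r cos θ + √(L² − h²) = 53.000000 + √(48841.0 − 121.0000) = 53.000000 + 220.726075 = 273.726075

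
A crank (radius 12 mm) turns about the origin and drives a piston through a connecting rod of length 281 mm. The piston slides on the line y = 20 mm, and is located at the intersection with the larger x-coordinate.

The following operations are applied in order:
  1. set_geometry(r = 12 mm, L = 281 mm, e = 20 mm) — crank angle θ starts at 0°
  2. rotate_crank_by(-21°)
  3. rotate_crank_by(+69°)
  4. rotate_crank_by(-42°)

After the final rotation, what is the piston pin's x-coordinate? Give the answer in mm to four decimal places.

292.3083

set_geometry: r = 12 mm, L = 281 mm, e = 20 mm; θ ← 0°
rotate_crank_by(-21°): θ ← 0° -21° = -21°
rotate_crank_by(+69°): θ ← -21° +69° = 48°
rotate_crank_by(-42°): θ ← 48° -42° = 6°
crank pin P = (r cos θ, r sin θ) = (11.934263, 1.254342)
h = r sin θ − e = 1.254342 − 20 = -18.745658
x = r cos θ + √(L² − h²) = 11.934263 + √(78961.0 − 351.3997) = 11.934263 + 280.374036 = 292.308299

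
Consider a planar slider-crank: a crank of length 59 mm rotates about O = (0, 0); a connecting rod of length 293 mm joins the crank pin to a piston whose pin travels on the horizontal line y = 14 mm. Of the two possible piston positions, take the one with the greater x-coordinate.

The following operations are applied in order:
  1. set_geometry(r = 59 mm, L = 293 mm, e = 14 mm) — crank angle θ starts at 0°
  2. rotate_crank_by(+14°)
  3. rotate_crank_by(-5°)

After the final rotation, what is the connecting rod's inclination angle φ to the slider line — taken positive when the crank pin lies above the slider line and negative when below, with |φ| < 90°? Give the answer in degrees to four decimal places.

-0.9329

set_geometry: r = 59 mm, L = 293 mm, e = 14 mm; θ ← 0°
rotate_crank_by(+14°): θ ← 0° +14° = 14°
rotate_crank_by(-5°): θ ← 14° -5° = 9°
crank pin P = (r cos θ, r sin θ) = (58.273612, 9.229633)
h = r sin θ − e = 9.229633 − 14 = -4.770367
sin φ = h / L = -4.770367 / 293 = -0.01628111
φ = arcsin(-0.01628111) = -0.932880°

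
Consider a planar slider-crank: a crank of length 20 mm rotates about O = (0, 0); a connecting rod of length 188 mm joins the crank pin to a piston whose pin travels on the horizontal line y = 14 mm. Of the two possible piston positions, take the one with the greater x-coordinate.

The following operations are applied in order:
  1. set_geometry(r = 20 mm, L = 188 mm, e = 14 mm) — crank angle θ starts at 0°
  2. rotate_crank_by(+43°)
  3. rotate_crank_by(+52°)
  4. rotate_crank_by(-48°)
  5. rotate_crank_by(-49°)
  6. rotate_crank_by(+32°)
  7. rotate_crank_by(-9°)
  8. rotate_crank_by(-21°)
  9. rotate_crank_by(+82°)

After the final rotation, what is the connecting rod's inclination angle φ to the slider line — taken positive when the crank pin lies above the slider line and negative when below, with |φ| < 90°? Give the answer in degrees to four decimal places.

set_geometry: r = 20 mm, L = 188 mm, e = 14 mm; θ ← 0°
rotate_crank_by(+43°): θ ← 0° +43° = 43°
rotate_crank_by(+52°): θ ← 43° +52° = 95°
rotate_crank_by(-48°): θ ← 95° -48° = 47°
rotate_crank_by(-49°): θ ← 47° -49° = -2°
rotate_crank_by(+32°): θ ← -2° +32° = 30°
rotate_crank_by(-9°): θ ← 30° -9° = 21°
rotate_crank_by(-21°): θ ← 21° -21° = 0°
rotate_crank_by(+82°): θ ← 0° +82° = 82°
crank pin P = (r cos θ, r sin θ) = (2.783462, 19.805361)
h = r sin θ − e = 19.805361 − 14 = 5.805361
sin φ = h / L = 5.805361 / 188 = 0.03087958
φ = arcsin(0.03087958) = 1.769551°

1.7696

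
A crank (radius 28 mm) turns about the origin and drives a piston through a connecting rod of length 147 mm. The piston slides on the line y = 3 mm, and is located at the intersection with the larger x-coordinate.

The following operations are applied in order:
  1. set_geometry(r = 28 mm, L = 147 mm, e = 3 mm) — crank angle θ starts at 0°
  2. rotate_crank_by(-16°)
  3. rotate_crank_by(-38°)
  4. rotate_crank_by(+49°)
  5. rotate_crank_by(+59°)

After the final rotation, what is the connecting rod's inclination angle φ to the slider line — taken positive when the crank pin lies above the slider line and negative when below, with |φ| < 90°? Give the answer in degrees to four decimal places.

set_geometry: r = 28 mm, L = 147 mm, e = 3 mm; θ ← 0°
rotate_crank_by(-16°): θ ← 0° -16° = -16°
rotate_crank_by(-38°): θ ← -16° -38° = -54°
rotate_crank_by(+49°): θ ← -54° +49° = -5°
rotate_crank_by(+59°): θ ← -5° +59° = 54°
crank pin P = (r cos θ, r sin θ) = (16.457987, 22.652476)
h = r sin θ − e = 22.652476 − 3 = 19.652476
sin φ = h / L = 19.652476 / 147 = 0.13369031
φ = arcsin(0.13369031) = 7.682894°

7.6829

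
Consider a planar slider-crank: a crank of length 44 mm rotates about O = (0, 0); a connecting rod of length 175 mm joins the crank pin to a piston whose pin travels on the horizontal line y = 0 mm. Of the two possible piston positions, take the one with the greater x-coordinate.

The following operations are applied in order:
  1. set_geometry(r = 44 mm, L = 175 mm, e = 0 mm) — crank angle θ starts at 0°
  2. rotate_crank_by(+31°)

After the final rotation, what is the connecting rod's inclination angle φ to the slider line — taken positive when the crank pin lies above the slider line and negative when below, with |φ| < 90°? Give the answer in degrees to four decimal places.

set_geometry: r = 44 mm, L = 175 mm, e = 0 mm; θ ← 0°
rotate_crank_by(+31°): θ ← 0° +31° = 31°
crank pin P = (r cos θ, r sin θ) = (37.715361, 22.661675)
h = r sin θ − e = 22.661675 − 0 = 22.661675
sin φ = h / L = 22.661675 / 175 = 0.12949529
φ = arcsin(0.12949529) = 7.440428°

7.4404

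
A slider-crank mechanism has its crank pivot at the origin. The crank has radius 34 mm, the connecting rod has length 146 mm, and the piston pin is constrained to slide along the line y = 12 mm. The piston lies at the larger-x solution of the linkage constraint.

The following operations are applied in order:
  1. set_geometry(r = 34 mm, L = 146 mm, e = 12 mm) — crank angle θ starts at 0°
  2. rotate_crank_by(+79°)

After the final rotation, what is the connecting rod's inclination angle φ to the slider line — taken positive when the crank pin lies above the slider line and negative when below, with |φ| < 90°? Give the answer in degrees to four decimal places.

8.4187

set_geometry: r = 34 mm, L = 146 mm, e = 12 mm; θ ← 0°
rotate_crank_by(+79°): θ ← 0° +79° = 79°
crank pin P = (r cos θ, r sin θ) = (6.487506, 33.375324)
h = r sin θ − e = 33.375324 − 12 = 21.375324
sin φ = h / L = 21.375324 / 146 = 0.14640633
φ = arcsin(0.14640633) = 8.418725°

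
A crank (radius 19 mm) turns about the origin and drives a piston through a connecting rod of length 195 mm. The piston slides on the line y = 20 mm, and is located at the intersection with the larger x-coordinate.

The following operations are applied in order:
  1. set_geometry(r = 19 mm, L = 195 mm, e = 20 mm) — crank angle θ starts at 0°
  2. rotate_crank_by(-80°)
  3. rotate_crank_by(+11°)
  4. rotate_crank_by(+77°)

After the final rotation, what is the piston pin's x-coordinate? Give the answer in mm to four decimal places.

set_geometry: r = 19 mm, L = 195 mm, e = 20 mm; θ ← 0°
rotate_crank_by(-80°): θ ← 0° -80° = -80°
rotate_crank_by(+11°): θ ← -80° +11° = -69°
rotate_crank_by(+77°): θ ← -69° +77° = 8°
crank pin P = (r cos θ, r sin θ) = (18.815093, 2.644289)
h = r sin θ − e = 2.644289 − 20 = -17.355711
x = r cos θ + √(L² − h²) = 18.815093 + √(38025.0 − 301.2207) = 18.815093 + 194.226104 = 213.041197

213.0412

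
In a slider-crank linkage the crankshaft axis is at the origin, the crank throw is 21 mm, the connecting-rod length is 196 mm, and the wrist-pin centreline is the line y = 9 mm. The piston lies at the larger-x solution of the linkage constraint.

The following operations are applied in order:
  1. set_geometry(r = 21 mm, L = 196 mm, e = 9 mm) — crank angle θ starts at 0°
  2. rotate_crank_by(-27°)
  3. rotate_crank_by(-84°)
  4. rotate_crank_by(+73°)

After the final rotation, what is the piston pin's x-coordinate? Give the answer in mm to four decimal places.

211.3176

set_geometry: r = 21 mm, L = 196 mm, e = 9 mm; θ ← 0°
rotate_crank_by(-27°): θ ← 0° -27° = -27°
rotate_crank_by(-84°): θ ← -27° -84° = -111°
rotate_crank_by(+73°): θ ← -111° +73° = -38°
crank pin P = (r cos θ, r sin θ) = (16.548226, -12.928891)
h = r sin θ − e = -12.928891 − 9 = -21.928891
x = r cos θ + √(L² − h²) = 16.548226 + √(38416.0 − 480.8763) = 16.548226 + 194.769412 = 211.317638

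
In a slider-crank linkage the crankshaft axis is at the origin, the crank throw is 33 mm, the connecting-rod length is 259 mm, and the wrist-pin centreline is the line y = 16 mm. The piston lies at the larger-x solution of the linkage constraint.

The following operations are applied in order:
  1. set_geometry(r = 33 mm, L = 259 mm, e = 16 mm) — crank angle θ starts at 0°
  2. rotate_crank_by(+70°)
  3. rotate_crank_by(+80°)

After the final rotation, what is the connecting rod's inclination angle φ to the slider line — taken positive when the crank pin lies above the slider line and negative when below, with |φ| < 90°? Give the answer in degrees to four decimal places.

0.1106

set_geometry: r = 33 mm, L = 259 mm, e = 16 mm; θ ← 0°
rotate_crank_by(+70°): θ ← 0° +70° = 70°
rotate_crank_by(+80°): θ ← 70° +80° = 150°
crank pin P = (r cos θ, r sin θ) = (-28.578838, 16.500000)
h = r sin θ − e = 16.500000 − 16 = 0.500000
sin φ = h / L = 0.500000 / 259 = 0.00193050
φ = arcsin(0.00193050) = 0.110610°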